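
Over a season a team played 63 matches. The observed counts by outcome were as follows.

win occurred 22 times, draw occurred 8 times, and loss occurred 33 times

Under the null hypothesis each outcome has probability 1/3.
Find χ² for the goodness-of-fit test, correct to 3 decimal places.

14.952

Under H₀ each category has probability 1/3, so each expected count is 63/3 = 21.
win: (22 − 21)²/21 = 1/21 = 0.0476
draw: (8 − 21)²/21 = 169/21 = 8.0476
loss: (33 − 21)²/21 = 144/21 = 6.8571
Sum = 14.952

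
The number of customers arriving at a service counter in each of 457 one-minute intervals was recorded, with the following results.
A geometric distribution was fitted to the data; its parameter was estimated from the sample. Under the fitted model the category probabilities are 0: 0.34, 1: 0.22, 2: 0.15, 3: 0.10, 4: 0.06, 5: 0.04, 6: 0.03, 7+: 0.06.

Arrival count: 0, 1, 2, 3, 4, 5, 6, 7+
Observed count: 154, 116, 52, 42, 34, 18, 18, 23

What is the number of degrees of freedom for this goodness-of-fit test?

There are k = 8 categories and 1 parameter estimated from the data, so df = 8 − 1 − 1 = 6.

6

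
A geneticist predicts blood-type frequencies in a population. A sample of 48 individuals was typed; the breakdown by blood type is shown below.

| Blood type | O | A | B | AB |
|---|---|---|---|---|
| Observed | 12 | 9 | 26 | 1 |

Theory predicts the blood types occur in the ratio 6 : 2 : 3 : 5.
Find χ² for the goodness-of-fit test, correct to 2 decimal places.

Ratio total = 16. Expected counts: 48×6/16 = 18, 48×2/16 = 6, 48×3/16 = 9, 48×5/16 = 15.
O: (12 − 18)²/18 = 36/18 = 2.000
A: (9 − 6)²/6 = 9/6 = 1.500
B: (26 − 9)²/9 = 289/9 = 32.111
AB: (1 − 15)²/15 = 196/15 = 13.067
Sum = 48.68

48.68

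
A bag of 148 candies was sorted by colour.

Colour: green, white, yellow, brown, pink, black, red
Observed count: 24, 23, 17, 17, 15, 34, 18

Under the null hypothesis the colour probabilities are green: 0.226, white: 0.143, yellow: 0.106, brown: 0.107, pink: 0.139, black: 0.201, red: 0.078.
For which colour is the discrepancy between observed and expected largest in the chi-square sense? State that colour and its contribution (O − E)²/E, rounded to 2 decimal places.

red, 3.61

Expected counts E_i = n·p_i: 148×0.226 = 33.448, 148×0.143 = 21.164, 148×0.106 = 15.688, 148×0.107 = 15.836, 148×0.139 = 20.572, 148×0.201 = 29.748, 148×0.078 = 11.544.
green: (24 − 33.448)²/33.448 = 89.264704/33.448 = 2.669
white: (23 − 21.164)²/21.164 = 3.370896/21.164 = 0.159
yellow: (17 − 15.688)²/15.688 = 1.721344/15.688 = 0.110
brown: (17 − 15.836)²/15.836 = 1.354896/15.836 = 0.086
pink: (15 − 20.572)²/20.572 = 31.047184/20.572 = 1.509
black: (34 − 29.748)²/29.748 = 18.079504/29.748 = 0.608
red: (18 − 11.544)²/11.544 = 41.679936/11.544 = 3.611
The largest term is for red: 3.61.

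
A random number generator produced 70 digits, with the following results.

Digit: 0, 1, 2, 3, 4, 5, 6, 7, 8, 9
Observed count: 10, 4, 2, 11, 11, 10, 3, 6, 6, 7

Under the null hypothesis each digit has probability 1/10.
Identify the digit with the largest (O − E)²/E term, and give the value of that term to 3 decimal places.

2, 3.571

Expected count for each of the 10 categories: 70/10 = 7.
χ² = (10−7)²/7 + (4−7)²/7 + (2−7)²/7 + (11−7)²/7 + (11−7)²/7 + (10−7)²/7 + (3−7)²/7 + (6−7)²/7 + (6−7)²/7 + (7−7)²/7
   = 1.2857 + 1.2857 + 3.5714 + 2.2857 + 2.2857 + 1.2857 + 2.2857 + 0.1429 + 0.1429 + 0.0000
The largest term is for 2: 3.571.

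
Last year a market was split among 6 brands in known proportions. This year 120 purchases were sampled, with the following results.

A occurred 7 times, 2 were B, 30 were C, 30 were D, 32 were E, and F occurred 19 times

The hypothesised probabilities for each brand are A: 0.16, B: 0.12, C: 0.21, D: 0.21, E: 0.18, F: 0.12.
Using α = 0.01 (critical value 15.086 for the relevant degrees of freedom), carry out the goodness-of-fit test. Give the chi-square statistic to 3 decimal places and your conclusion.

Expected counts E_i = n·p_i: 120×0.16 = 19.2, 120×0.12 = 14.4, 120×0.21 = 25.2, 120×0.21 = 25.2, 120×0.18 = 21.6, 120×0.12 = 14.4.
χ² = (7−19.2)²/19.2 + (2−14.4)²/14.4 + (30−25.2)²/25.2 + (30−25.2)²/25.2 + (32−21.6)²/21.6 + (19−14.4)²/14.4
   = 7.7521 + 10.6778 + 0.9143 + 0.9143 + 5.0074 + 1.4694
Sum = 26.735
df = 5. Since 26.735 > 15.086, we reject H₀.

26.735; reject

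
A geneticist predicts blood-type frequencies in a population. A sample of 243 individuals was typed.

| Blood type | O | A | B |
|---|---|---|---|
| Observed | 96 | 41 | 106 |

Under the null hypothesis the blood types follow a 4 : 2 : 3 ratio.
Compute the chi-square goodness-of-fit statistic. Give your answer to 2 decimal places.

Ratio total = 9. Expected counts: 243×4/9 = 108, 243×2/9 = 54, 243×3/9 = 81.
χ² = (96−108)²/108 + (41−54)²/54 + (106−81)²/81
   = 1.333 + 3.130 + 7.716
Sum = 12.18

12.18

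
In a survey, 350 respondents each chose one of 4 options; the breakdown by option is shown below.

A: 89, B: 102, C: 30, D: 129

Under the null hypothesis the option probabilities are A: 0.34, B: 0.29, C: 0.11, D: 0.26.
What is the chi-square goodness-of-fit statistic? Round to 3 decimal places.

Expected counts E_i = n·p_i: 350×0.34 = 119, 350×0.29 = 101.5, 350×0.11 = 38.5, 350×0.26 = 91.
χ² = (89−119)²/119 + (102−101.5)²/101.5 + (30−38.5)²/38.5 + (129−91)²/91
   = 7.5630 + 0.0025 + 1.8766 + 15.8681
Sum = 25.310

25.310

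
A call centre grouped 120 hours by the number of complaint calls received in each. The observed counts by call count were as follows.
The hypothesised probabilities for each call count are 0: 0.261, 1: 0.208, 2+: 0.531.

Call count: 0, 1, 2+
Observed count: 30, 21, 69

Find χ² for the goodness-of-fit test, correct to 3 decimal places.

1.121

Expected counts E_i = n·p_i: 120×0.261 = 31.32, 120×0.208 = 24.96, 120×0.531 = 63.72.
0: (30 − 31.32)²/31.32 = 1.7424/31.32 = 0.0556
1: (21 − 24.96)²/24.96 = 15.6816/24.96 = 0.6283
2+: (69 − 63.72)²/63.72 = 27.8784/63.72 = 0.4375
Sum = 1.121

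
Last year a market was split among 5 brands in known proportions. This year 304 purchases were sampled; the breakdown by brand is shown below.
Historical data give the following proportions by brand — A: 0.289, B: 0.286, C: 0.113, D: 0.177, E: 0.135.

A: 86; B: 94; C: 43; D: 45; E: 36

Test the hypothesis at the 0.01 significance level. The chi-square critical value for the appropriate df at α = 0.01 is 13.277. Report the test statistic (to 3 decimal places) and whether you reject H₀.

4.850; do not reject

Expected counts E_i = n·p_i: 304×0.289 = 87.856, 304×0.286 = 86.944, 304×0.113 = 34.352, 304×0.177 = 53.808, 304×0.135 = 41.04.
cat         O        E   (O−E)²/E
A          86   87.856     0.0392
B          94   86.944     0.5726
C          43   34.352     2.1771
D          45   53.808     1.4418
E          36    41.04     0.6189
Sum = 4.850
df = 4. Since 4.850 < 13.277, we do not reject H₀.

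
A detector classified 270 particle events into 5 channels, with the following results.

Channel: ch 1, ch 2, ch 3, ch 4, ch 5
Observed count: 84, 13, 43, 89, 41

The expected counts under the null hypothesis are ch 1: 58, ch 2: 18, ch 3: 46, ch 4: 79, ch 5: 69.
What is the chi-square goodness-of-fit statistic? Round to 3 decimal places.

χ² = (84−58)²/58 + (13−18)²/18 + (43−46)²/46 + (89−79)²/79 + (41−69)²/69
   = 11.6552 + 1.3889 + 0.1957 + 1.2658 + 11.3623
Sum = 25.868

25.868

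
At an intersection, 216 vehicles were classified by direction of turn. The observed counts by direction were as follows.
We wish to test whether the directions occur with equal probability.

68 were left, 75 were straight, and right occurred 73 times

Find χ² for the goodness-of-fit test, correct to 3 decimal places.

0.361

Expected count for each of the 3 categories: 216/3 = 72.
cat           O        E   (O−E)²/E
left         68       72     0.2222
straight     75       72     0.1250
right        73       72     0.0139
Sum = 0.361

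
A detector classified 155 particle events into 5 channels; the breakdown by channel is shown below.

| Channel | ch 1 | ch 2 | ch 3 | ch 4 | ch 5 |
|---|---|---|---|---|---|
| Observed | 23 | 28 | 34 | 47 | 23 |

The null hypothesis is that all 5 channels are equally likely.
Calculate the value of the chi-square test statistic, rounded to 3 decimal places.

Under H₀ each category has probability 1/5, so each expected count is 155/5 = 31.
ch 1: (23 − 31)²/31 = 64/31 = 2.0645
ch 2: (28 − 31)²/31 = 9/31 = 0.2903
ch 3: (34 − 31)²/31 = 9/31 = 0.2903
ch 4: (47 − 31)²/31 = 256/31 = 8.2581
ch 5: (23 − 31)²/31 = 64/31 = 2.0645
Sum = 12.968

12.968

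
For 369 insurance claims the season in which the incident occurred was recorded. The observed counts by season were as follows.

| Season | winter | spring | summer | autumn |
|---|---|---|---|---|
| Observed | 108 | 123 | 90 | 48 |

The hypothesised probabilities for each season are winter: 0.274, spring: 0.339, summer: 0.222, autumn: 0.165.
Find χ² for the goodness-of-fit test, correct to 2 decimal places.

Expected counts E_i = n·p_i: 369×0.274 = 101.106, 369×0.339 = 125.091, 369×0.222 = 81.918, 369×0.165 = 60.885.
cat         O        E   (O−E)²/E
winter    108  101.106      0.470
spring    123  125.091      0.035
summer     90   81.918      0.797
autumn     48   60.885      2.727
Sum = 4.03

4.03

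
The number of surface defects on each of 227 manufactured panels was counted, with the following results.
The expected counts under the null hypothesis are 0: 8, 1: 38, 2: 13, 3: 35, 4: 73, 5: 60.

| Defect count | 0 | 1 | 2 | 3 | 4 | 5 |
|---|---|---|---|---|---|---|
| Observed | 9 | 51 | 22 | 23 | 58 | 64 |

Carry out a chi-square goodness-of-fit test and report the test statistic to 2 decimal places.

0: (9 − 8)²/8 = 1/8 = 0.125
1: (51 − 38)²/38 = 169/38 = 4.447
2: (22 − 13)²/13 = 81/13 = 6.231
3: (23 − 35)²/35 = 144/35 = 4.114
4: (58 − 73)²/73 = 225/73 = 3.082
5: (64 − 60)²/60 = 16/60 = 0.267
Sum = 18.27

18.27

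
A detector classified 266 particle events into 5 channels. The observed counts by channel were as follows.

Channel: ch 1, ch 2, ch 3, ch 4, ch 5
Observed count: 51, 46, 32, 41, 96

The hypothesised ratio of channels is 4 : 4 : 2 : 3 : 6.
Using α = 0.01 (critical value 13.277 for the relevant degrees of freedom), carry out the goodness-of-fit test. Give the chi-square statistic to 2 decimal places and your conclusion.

4.54; do not reject

Ratio total = 19. Expected counts: 266×4/19 = 56, 266×4/19 = 56, 266×2/19 = 28, 266×3/19 = 42, 266×6/19 = 84.
χ² = (51−56)²/56 + (46−56)²/56 + (32−28)²/28 + (41−42)²/42 + (96−84)²/84
   = 0.446 + 1.786 + 0.571 + 0.024 + 1.714
Sum = 4.54
df = 4. Since 4.54 < 13.277, we do not reject H₀.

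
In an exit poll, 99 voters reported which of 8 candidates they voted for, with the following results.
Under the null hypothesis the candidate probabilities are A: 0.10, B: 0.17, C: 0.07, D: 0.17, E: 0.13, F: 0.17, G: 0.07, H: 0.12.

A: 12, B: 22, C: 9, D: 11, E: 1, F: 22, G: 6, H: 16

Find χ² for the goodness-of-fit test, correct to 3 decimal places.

Expected counts E_i = n·p_i: 99×0.10 = 9.9, 99×0.17 = 16.83, 99×0.07 = 6.93, 99×0.17 = 16.83, 99×0.13 = 12.87, 99×0.17 = 16.83, 99×0.07 = 6.93, 99×0.12 = 11.88.
A: (12 − 9.9)²/9.9 = 4.41/9.9 = 0.4455
B: (22 − 16.83)²/16.83 = 26.7289/16.83 = 1.5882
C: (9 − 6.93)²/6.93 = 4.2849/6.93 = 0.6183
D: (11 − 16.83)²/16.83 = 33.9889/16.83 = 2.0195
E: (1 − 12.87)²/12.87 = 140.8969/12.87 = 10.9477
F: (22 − 16.83)²/16.83 = 26.7289/16.83 = 1.5882
G: (6 − 6.93)²/6.93 = 0.8649/6.93 = 0.1248
H: (16 − 11.88)²/11.88 = 16.9744/11.88 = 1.4288
Sum = 18.761

18.761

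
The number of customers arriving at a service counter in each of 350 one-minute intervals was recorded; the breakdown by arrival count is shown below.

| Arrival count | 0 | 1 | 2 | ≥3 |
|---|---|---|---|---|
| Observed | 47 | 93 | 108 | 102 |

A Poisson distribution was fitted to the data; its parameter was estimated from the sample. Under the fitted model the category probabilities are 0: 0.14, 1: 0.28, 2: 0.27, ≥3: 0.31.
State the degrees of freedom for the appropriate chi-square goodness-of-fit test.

There are k = 4 categories and 1 parameter estimated from the data, so df = 4 − 1 − 1 = 2.

2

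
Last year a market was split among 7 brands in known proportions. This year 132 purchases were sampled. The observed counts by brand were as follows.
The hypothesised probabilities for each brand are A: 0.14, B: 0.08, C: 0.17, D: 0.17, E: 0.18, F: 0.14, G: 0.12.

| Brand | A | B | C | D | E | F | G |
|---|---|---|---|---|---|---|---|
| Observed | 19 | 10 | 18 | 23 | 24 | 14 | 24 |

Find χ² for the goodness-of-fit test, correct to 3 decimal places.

6.229

Expected counts E_i = n·p_i: 132×0.14 = 18.48, 132×0.08 = 10.56, 132×0.17 = 22.44, 132×0.17 = 22.44, 132×0.18 = 23.76, 132×0.14 = 18.48, 132×0.12 = 15.84.
A: (19 − 18.48)²/18.48 = 0.2704/18.48 = 0.0146
B: (10 − 10.56)²/10.56 = 0.3136/10.56 = 0.0297
C: (18 − 22.44)²/22.44 = 19.7136/22.44 = 0.8785
D: (23 − 22.44)²/22.44 = 0.3136/22.44 = 0.0140
E: (24 − 23.76)²/23.76 = 0.0576/23.76 = 0.0024
F: (14 − 18.48)²/18.48 = 20.0704/18.48 = 1.0861
G: (24 − 15.84)²/15.84 = 66.5856/15.84 = 4.2036
Sum = 6.229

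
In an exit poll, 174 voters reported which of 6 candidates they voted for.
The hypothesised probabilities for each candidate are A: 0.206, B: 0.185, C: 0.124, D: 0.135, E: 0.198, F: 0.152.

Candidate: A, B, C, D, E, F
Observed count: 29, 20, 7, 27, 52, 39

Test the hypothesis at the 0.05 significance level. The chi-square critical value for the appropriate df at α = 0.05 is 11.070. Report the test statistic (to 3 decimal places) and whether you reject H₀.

31.190; reject

Expected counts E_i = n·p_i: 174×0.206 = 35.844, 174×0.185 = 32.19, 174×0.124 = 21.576, 174×0.135 = 23.49, 174×0.198 = 34.452, 174×0.152 = 26.448.
A: (29 − 35.844)²/35.844 = 46.840336/35.844 = 1.3068
B: (20 − 32.19)²/32.19 = 148.5961/32.19 = 4.6162
C: (7 − 21.576)²/21.576 = 212.459776/21.576 = 9.8470
D: (27 − 23.49)²/23.49 = 12.3201/23.49 = 0.5245
E: (52 − 34.452)²/34.452 = 307.932304/34.452 = 8.9380
F: (39 − 26.448)²/26.448 = 157.552704/26.448 = 5.9571
Sum = 31.190
df = 5. Since 31.190 > 11.070, we reject H₀.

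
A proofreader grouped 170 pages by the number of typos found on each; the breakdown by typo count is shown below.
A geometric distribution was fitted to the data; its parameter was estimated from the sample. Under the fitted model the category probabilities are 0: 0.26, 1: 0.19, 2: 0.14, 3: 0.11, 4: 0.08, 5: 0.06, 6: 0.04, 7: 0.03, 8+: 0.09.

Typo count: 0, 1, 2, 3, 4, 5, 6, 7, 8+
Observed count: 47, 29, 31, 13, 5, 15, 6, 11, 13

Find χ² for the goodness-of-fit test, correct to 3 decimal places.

19.393

Expected counts E_i = n·p_i: 170×0.26 = 44.2, 170×0.19 = 32.3, 170×0.14 = 23.8, 170×0.11 = 18.7, 170×0.08 = 13.6, 170×0.06 = 10.2, 170×0.04 = 6.8, 170×0.03 = 5.1, 170×0.09 = 15.3.
χ² = (47−44.2)²/44.2 + (29−32.3)²/32.3 + (31−23.8)²/23.8 + (13−18.7)²/18.7 + (5−13.6)²/13.6 + (15−10.2)²/10.2 + (6−6.8)²/6.8 + (11−5.1)²/5.1 + (13−15.3)²/15.3
   = 0.1774 + 0.3372 + 2.1782 + 1.7374 + 5.4382 + 2.2588 + 0.0941 + 6.8255 + 0.3458
Sum = 19.393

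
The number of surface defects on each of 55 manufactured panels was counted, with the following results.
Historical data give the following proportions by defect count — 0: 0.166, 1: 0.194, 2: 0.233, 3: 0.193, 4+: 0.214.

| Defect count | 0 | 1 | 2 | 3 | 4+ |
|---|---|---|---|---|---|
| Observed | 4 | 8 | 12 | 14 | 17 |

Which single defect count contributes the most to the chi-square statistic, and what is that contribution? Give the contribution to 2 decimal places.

0, 2.88

Expected counts E_i = n·p_i: 55×0.166 = 9.13, 55×0.194 = 10.67, 55×0.233 = 12.815, 55×0.193 = 10.615, 55×0.214 = 11.77.
0: (4 − 9.13)²/9.13 = 26.3169/9.13 = 2.882
1: (8 − 10.67)²/10.67 = 7.1289/10.67 = 0.668
2: (12 − 12.815)²/12.815 = 0.664225/12.815 = 0.052
3: (14 − 10.615)²/10.615 = 11.458225/10.615 = 1.079
4+: (17 − 11.77)²/11.77 = 27.3529/11.77 = 2.324
The largest term is for 0: 2.88.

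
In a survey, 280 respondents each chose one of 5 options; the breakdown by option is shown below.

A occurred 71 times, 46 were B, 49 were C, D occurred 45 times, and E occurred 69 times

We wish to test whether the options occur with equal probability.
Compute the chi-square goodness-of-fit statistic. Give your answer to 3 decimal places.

Under H₀ each category has probability 1/5, so each expected count is 280/5 = 56.
cat         O        E   (O−E)²/E
A          71       56     4.0179
B          46       56     1.7857
C          49       56     0.8750
D          45       56     2.1607
E          69       56     3.0179
Sum = 11.857

11.857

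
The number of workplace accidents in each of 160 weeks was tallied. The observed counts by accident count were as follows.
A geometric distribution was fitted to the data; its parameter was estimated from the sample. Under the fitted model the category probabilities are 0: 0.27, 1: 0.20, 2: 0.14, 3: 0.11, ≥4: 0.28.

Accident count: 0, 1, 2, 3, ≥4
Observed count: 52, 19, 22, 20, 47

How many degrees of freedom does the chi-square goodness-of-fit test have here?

There are k = 5 categories and 1 parameter estimated from the data, so df = 5 − 1 − 1 = 3.

3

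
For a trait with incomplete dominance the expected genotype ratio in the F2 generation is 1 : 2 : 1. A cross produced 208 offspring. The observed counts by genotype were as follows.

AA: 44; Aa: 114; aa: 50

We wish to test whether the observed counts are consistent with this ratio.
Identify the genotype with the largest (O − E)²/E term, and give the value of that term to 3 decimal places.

AA, 1.231

Ratio total = 4. Expected counts: 208×1/4 = 52, 208×2/4 = 104, 208×1/4 = 52.
AA: (44 − 52)²/52 = 64/52 = 1.2308
Aa: (114 − 104)²/104 = 100/104 = 0.9615
aa: (50 − 52)²/52 = 4/52 = 0.0769
The largest term is for AA: 1.231.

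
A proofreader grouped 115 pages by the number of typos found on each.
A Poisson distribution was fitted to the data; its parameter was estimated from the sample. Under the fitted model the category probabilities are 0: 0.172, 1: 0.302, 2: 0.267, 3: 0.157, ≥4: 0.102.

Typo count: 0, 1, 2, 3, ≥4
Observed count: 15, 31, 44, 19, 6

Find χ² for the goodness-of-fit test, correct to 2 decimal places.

10.16

Expected counts E_i = n·p_i: 115×0.172 = 19.78, 115×0.302 = 34.73, 115×0.267 = 30.705, 115×0.157 = 18.055, 115×0.102 = 11.73.
0: (15 − 19.78)²/19.78 = 22.8484/19.78 = 1.155
1: (31 − 34.73)²/34.73 = 13.9129/34.73 = 0.401
2: (44 − 30.705)²/30.705 = 176.757025/30.705 = 5.757
3: (19 − 18.055)²/18.055 = 0.893025/18.055 = 0.049
≥4: (6 − 11.73)²/11.73 = 32.8329/11.73 = 2.799
Sum = 10.16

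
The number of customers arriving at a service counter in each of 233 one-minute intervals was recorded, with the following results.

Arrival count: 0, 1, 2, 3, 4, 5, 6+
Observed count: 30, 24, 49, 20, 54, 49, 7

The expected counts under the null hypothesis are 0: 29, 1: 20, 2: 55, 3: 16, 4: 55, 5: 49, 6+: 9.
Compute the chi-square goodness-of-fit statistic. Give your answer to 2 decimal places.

cat         O        E   (O−E)²/E
0          30       29      0.034
1          24       20      0.800
2          49       55      0.655
3          20       16      1.000
4          54       55      0.018
5          49       49      0.000
6+          7        9      0.444
Sum = 2.95

2.95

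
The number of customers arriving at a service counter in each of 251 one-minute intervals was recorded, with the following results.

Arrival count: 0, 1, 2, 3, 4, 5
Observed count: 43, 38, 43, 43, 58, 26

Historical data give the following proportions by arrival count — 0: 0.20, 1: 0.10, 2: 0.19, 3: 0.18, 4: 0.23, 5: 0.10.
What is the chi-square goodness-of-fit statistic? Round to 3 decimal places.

Expected counts E_i = n·p_i: 251×0.20 = 50.2, 251×0.10 = 25.1, 251×0.19 = 47.69, 251×0.18 = 45.18, 251×0.23 = 57.73, 251×0.10 = 25.1.
cat         O        E   (O−E)²/E
0          43     50.2     1.0327
1          38     25.1     6.6299
2          43    47.69     0.4612
3          43    45.18     0.1052
4          58    57.73     0.0013
5          26     25.1     0.0323
Sum = 8.263

8.263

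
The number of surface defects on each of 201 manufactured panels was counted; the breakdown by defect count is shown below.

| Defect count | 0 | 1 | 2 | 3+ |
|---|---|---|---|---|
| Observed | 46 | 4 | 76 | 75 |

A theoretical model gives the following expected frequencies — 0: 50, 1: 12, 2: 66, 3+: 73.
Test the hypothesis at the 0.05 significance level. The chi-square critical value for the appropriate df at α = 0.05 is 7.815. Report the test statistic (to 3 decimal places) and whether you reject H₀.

7.223; do not reject

0: (46 − 50)²/50 = 16/50 = 0.3200
1: (4 − 12)²/12 = 64/12 = 5.3333
2: (76 − 66)²/66 = 100/66 = 1.5152
3+: (75 − 73)²/73 = 4/73 = 0.0548
Sum = 7.223
df = 3. Since 7.223 < 7.815, we do not reject H₀.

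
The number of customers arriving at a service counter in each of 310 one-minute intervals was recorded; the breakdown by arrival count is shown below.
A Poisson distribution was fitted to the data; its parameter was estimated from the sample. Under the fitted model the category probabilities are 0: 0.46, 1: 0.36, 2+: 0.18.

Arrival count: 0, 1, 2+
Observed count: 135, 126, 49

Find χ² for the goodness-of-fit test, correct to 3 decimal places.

Expected counts E_i = n·p_i: 310×0.46 = 142.6, 310×0.36 = 111.6, 310×0.18 = 55.8.
0: (135 − 142.6)²/142.6 = 57.76/142.6 = 0.4050
1: (126 − 111.6)²/111.6 = 207.36/111.6 = 1.8581
2+: (49 − 55.8)²/55.8 = 46.24/55.8 = 0.8287
Sum = 3.092

3.092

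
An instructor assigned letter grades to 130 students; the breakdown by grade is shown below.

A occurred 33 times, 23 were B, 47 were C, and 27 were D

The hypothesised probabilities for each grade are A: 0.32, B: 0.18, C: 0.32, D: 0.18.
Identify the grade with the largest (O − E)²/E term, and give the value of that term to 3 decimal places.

Expected counts E_i = n·p_i: 130×0.32 = 41.6, 130×0.18 = 23.4, 130×0.32 = 41.6, 130×0.18 = 23.4.
cat         O        E   (O−E)²/E
A          33     41.6     1.7779
B          23     23.4     0.0068
C          47     41.6     0.7010
D          27     23.4     0.5538
The largest term is for A: 1.778.

A, 1.778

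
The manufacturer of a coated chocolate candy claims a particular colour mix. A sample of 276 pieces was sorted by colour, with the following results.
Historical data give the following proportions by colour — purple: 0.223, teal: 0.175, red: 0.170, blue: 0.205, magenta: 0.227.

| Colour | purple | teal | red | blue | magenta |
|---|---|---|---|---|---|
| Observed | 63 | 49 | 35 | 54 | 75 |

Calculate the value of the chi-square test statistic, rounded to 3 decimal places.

Expected counts E_i = n·p_i: 276×0.223 = 61.548, 276×0.175 = 48.3, 276×0.170 = 46.92, 276×0.205 = 56.58, 276×0.227 = 62.652.
purple: (63 − 61.548)²/61.548 = 2.108304/61.548 = 0.0343
teal: (49 − 48.3)²/48.3 = 0.49/48.3 = 0.0101
red: (35 − 46.92)²/46.92 = 142.0864/46.92 = 3.0283
blue: (54 − 56.58)²/56.58 = 6.6564/56.58 = 0.1176
magenta: (75 − 62.652)²/62.652 = 152.473104/62.652 = 2.4337
Sum = 5.624

5.624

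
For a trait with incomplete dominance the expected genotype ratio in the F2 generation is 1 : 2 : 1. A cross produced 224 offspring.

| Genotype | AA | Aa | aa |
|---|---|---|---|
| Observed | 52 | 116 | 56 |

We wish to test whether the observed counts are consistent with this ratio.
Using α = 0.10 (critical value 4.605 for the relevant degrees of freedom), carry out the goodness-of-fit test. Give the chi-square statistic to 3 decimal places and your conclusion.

Ratio total = 4. Expected counts: 224×1/4 = 56, 224×2/4 = 112, 224×1/4 = 56.
cat         O        E   (O−E)²/E
AA         52       56     0.2857
Aa        116      112     0.1429
aa         56       56     0.0000
Sum = 0.429
df = 2. Since 0.429 < 4.605, we do not reject H₀.

0.429; do not reject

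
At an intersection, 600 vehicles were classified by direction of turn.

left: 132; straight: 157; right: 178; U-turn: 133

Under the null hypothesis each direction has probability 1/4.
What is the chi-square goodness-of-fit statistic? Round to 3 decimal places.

9.640

Under H₀ each category has probability 1/4, so each expected count is 600/4 = 150.
left: (132 − 150)²/150 = 324/150 = 2.1600
straight: (157 − 150)²/150 = 49/150 = 0.3267
right: (178 − 150)²/150 = 784/150 = 5.2267
U-turn: (133 − 150)²/150 = 289/150 = 1.9267
Sum = 9.640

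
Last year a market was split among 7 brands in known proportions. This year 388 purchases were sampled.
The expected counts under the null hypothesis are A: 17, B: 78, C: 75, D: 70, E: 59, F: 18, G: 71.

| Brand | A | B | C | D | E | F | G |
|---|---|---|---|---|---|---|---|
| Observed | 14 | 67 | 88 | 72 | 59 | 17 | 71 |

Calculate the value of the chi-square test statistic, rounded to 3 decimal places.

4.447

cat         O        E   (O−E)²/E
A          14       17     0.5294
B          67       78     1.5513
C          88       75     2.2533
D          72       70     0.0571
E          59       59     0.0000
F          17       18     0.0556
G          71       71     0.0000
Sum = 4.447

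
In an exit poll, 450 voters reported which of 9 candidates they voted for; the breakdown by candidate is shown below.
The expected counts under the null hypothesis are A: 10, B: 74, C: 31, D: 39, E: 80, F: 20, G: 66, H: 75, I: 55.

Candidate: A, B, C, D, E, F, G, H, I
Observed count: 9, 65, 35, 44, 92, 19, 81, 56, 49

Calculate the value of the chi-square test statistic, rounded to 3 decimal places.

cat         O        E   (O−E)²/E
A           9       10     0.1000
B          65       74     1.0946
C          35       31     0.5161
D          44       39     0.6410
E          92       80     1.8000
F          19       20     0.0500
G          81       66     3.4091
H          56       75     4.8133
I          49       55     0.6545
Sum = 13.079

13.079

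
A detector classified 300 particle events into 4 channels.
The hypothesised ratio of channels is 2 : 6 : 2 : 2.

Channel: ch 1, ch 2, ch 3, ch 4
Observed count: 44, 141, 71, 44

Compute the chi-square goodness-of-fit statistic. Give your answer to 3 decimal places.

Ratio total = 12. Expected counts: 300×2/12 = 50, 300×6/12 = 150, 300×2/12 = 50, 300×2/12 = 50.
cat         O        E   (O−E)²/E
ch 1       44       50     0.7200
ch 2      141      150     0.5400
ch 3       71       50     8.8200
ch 4       44       50     0.7200
Sum = 10.800

10.800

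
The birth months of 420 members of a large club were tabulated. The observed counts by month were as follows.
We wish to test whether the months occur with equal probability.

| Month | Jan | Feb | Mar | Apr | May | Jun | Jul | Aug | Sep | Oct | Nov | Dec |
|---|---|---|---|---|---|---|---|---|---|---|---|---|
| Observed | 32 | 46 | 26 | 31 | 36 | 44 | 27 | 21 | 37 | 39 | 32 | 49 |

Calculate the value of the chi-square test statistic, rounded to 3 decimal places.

22.686

Expected count for each of the 12 categories: 420/12 = 35.
χ² = (32−35)²/35 + (46−35)²/35 + (26−35)²/35 + (31−35)²/35 + (36−35)²/35 + (44−35)²/35 + (27−35)²/35 + (21−35)²/35 + (37−35)²/35 + (39−35)²/35 + (32−35)²/35 + (49−35)²/35
   = 0.2571 + 3.4571 + 2.3143 + 0.4571 + 0.0286 + 2.3143 + 1.8286 + 5.6000 + 0.1143 + 0.4571 + 0.2571 + 5.6000
Sum = 22.686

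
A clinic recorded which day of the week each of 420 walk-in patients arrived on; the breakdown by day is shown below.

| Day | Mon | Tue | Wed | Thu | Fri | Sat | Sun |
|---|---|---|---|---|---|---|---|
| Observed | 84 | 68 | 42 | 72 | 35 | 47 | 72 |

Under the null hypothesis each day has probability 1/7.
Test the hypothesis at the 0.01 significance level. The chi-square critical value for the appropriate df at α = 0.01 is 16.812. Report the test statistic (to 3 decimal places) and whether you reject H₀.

Under H₀ each category has probability 1/7, so each expected count is 420/7 = 60.
Mon: (84 − 60)²/60 = 576/60 = 9.6000
Tue: (68 − 60)²/60 = 64/60 = 1.0667
Wed: (42 − 60)²/60 = 324/60 = 5.4000
Thu: (72 − 60)²/60 = 144/60 = 2.4000
Fri: (35 − 60)²/60 = 625/60 = 10.4167
Sat: (47 − 60)²/60 = 169/60 = 2.8167
Sun: (72 − 60)²/60 = 144/60 = 2.4000
Sum = 34.100
df = 6. Since 34.100 > 16.812, we reject H₀.

34.100; reject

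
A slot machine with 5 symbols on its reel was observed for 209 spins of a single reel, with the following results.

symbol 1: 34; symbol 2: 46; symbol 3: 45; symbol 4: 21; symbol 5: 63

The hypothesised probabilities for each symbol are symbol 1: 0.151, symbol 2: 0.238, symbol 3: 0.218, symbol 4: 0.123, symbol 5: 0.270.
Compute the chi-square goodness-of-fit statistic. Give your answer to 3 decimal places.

2.104

Expected counts E_i = n·p_i: 209×0.151 = 31.559, 209×0.238 = 49.742, 209×0.218 = 45.562, 209×0.123 = 25.707, 209×0.270 = 56.43.
cat           O        E   (O−E)²/E
symbol 1     34   31.559     0.1888
symbol 2     46   49.742     0.2815
symbol 3     45   45.562     0.0069
symbol 4     21   25.707     0.8619
symbol 5     63    56.43     0.7649
Sum = 2.104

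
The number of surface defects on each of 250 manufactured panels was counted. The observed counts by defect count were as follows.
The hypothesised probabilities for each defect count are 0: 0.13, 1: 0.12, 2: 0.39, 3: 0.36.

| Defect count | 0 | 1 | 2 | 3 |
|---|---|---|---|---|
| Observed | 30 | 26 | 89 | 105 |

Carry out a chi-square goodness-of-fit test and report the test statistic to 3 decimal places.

Expected counts E_i = n·p_i: 250×0.13 = 32.5, 250×0.12 = 30, 250×0.39 = 97.5, 250×0.36 = 90.
χ² = (30−32.5)²/32.5 + (26−30)²/30 + (89−97.5)²/97.5 + (105−90)²/90
   = 0.1923 + 0.5333 + 0.7410 + 2.5000
Sum = 3.967

3.967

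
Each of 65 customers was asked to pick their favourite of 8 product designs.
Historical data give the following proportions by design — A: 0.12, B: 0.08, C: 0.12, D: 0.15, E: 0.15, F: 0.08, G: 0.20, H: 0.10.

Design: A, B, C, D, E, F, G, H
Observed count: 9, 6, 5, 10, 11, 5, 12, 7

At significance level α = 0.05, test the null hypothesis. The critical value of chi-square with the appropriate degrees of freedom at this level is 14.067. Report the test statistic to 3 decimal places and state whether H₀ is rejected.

1.603; do not reject

Expected counts E_i = n·p_i: 65×0.12 = 7.8, 65×0.08 = 5.2, 65×0.12 = 7.8, 65×0.15 = 9.75, 65×0.15 = 9.75, 65×0.08 = 5.2, 65×0.20 = 13, 65×0.10 = 6.5.
A: (9 − 7.8)²/7.8 = 1.44/7.8 = 0.1846
B: (6 − 5.2)²/5.2 = 0.64/5.2 = 0.1231
C: (5 − 7.8)²/7.8 = 7.84/7.8 = 1.0051
D: (10 − 9.75)²/9.75 = 0.0625/9.75 = 0.0064
E: (11 − 9.75)²/9.75 = 1.5625/9.75 = 0.1603
F: (5 − 5.2)²/5.2 = 0.04/5.2 = 0.0077
G: (12 − 13)²/13 = 1/13 = 0.0769
H: (7 − 6.5)²/6.5 = 0.25/6.5 = 0.0385
Sum = 1.603
df = 7. Since 1.603 < 14.067, we do not reject H₀.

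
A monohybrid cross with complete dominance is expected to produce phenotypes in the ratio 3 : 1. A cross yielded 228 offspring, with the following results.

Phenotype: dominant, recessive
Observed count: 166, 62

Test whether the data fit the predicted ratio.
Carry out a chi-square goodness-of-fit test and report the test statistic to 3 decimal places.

Ratio total = 4. Expected counts: 228×3/4 = 171, 228×1/4 = 57.
dominant: (166 − 171)²/171 = 25/171 = 0.1462
recessive: (62 − 57)²/57 = 25/57 = 0.4386
Sum = 0.585

0.585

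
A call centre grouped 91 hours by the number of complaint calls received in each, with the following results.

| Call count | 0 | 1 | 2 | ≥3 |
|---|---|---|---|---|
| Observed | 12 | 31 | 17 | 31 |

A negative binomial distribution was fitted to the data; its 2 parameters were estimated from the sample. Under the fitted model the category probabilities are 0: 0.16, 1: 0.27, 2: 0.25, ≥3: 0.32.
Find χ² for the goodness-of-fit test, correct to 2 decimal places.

3.71

Expected counts E_i = n·p_i: 91×0.16 = 14.56, 91×0.27 = 24.57, 91×0.25 = 22.75, 91×0.32 = 29.12.
0: (12 − 14.56)²/14.56 = 6.5536/14.56 = 0.450
1: (31 − 24.57)²/24.57 = 41.3449/24.57 = 1.683
2: (17 − 22.75)²/22.75 = 33.0625/22.75 = 1.453
≥3: (31 − 29.12)²/29.12 = 3.5344/29.12 = 0.121
Sum = 3.71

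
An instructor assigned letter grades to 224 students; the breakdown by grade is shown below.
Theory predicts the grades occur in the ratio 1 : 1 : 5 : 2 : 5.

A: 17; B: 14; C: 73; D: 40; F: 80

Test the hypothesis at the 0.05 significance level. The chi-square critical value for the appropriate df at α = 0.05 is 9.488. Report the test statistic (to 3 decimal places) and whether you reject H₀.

Ratio total = 14. Expected counts: 224×1/14 = 16, 224×1/14 = 16, 224×5/14 = 80, 224×2/14 = 32, 224×5/14 = 80.
χ² = (17−16)²/16 + (14−16)²/16 + (73−80)²/80 + (40−32)²/32 + (80−80)²/80
   = 0.0625 + 0.2500 + 0.6125 + 2.0000 + 0.0000
Sum = 2.925
df = 4. Since 2.925 < 9.488, we do not reject H₀.

2.925; do not reject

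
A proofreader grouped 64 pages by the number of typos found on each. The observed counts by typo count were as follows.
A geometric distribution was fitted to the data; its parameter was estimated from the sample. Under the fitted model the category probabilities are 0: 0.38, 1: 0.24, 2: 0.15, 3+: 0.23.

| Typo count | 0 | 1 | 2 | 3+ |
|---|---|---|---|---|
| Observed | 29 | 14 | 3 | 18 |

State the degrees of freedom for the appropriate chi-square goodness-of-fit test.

There are k = 4 categories and 1 parameter estimated from the data, so df = 4 − 1 − 1 = 2.

2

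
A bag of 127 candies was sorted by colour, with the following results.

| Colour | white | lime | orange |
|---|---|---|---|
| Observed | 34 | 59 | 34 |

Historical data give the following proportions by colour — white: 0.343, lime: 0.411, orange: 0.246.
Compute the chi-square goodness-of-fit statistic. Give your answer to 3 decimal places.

3.229

Expected counts E_i = n·p_i: 127×0.343 = 43.561, 127×0.411 = 52.197, 127×0.246 = 31.242.
cat         O        E   (O−E)²/E
white      34   43.561     2.0985
lime       59   52.197     0.8867
orange     34   31.242     0.2435
Sum = 3.229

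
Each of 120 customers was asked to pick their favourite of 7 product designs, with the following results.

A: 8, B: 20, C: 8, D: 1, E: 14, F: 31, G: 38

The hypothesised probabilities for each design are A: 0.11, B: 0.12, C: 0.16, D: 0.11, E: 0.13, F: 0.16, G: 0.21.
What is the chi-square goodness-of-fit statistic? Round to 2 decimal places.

35.95

Expected counts E_i = n·p_i: 120×0.11 = 13.2, 120×0.12 = 14.4, 120×0.16 = 19.2, 120×0.11 = 13.2, 120×0.13 = 15.6, 120×0.16 = 19.2, 120×0.21 = 25.2.
A: (8 − 13.2)²/13.2 = 27.04/13.2 = 2.048
B: (20 − 14.4)²/14.4 = 31.36/14.4 = 2.178
C: (8 − 19.2)²/19.2 = 125.44/19.2 = 6.533
D: (1 − 13.2)²/13.2 = 148.84/13.2 = 11.276
E: (14 − 15.6)²/15.6 = 2.56/15.6 = 0.164
F: (31 − 19.2)²/19.2 = 139.24/19.2 = 7.252
G: (38 − 25.2)²/25.2 = 163.84/25.2 = 6.502
Sum = 35.95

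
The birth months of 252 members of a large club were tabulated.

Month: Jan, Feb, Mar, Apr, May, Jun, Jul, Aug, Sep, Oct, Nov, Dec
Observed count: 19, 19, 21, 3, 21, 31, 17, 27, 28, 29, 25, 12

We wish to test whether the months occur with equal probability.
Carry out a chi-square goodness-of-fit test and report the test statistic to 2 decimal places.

33.05

Under H₀ each category has probability 1/12, so each expected count is 252/12 = 21.
cat         O        E   (O−E)²/E
Jan        19       21      0.190
Feb        19       21      0.190
Mar        21       21      0.000
Apr         3       21     15.429
May        21       21      0.000
Jun        31       21      4.762
Jul        17       21      0.762
Aug        27       21      1.714
Sep        28       21      2.333
Oct        29       21      3.048
Nov        25       21      0.762
Dec        12       21      3.857
Sum = 33.05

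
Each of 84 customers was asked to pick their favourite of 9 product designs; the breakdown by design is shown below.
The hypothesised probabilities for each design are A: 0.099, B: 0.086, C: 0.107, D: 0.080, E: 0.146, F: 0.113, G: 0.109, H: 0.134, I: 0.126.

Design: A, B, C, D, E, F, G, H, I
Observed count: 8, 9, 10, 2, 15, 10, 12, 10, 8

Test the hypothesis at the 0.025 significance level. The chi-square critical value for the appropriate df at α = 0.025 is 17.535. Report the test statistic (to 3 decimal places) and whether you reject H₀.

Expected counts E_i = n·p_i: 84×0.099 = 8.316, 84×0.086 = 7.224, 84×0.107 = 8.988, 84×0.080 = 6.72, 84×0.146 = 12.264, 84×0.113 = 9.492, 84×0.109 = 9.156, 84×0.134 = 11.256, 84×0.126 = 10.584.
χ² = (8−8.316)²/8.316 + (9−7.224)²/7.224 + (10−8.988)²/8.988 + (2−6.72)²/6.72 + (15−12.264)²/12.264 + (10−9.492)²/9.492 + (12−9.156)²/9.156 + (10−11.256)²/11.256 + (8−10.584)²/10.584
   = 0.0120 + 0.4366 + 0.1139 + 3.3152 + 0.6104 + 0.0272 + 0.8834 + 0.1402 + 0.6309
Sum = 6.170
df = 8. Since 6.170 < 17.535, we do not reject H₀.

6.170; do not reject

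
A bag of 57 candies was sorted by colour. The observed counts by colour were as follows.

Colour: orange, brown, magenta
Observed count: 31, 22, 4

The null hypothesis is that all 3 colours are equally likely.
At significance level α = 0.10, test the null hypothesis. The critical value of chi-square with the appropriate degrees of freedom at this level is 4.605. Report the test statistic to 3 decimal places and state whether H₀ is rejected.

19.895; reject

Under H₀ each category has probability 1/3, so each expected count is 57/3 = 19.
orange: (31 − 19)²/19 = 144/19 = 7.5789
brown: (22 − 19)²/19 = 9/19 = 0.4737
magenta: (4 − 19)²/19 = 225/19 = 11.8421
Sum = 19.895
df = 2. Since 19.895 > 4.605, we reject H₀.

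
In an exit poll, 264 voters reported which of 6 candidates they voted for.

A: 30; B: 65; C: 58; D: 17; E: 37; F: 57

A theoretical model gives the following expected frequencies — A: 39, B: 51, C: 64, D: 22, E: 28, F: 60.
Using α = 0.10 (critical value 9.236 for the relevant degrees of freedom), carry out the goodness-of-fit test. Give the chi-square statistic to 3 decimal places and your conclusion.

10.662; reject

χ² = (30−39)²/39 + (65−51)²/51 + (58−64)²/64 + (17−22)²/22 + (37−28)²/28 + (57−60)²/60
   = 2.0769 + 3.8431 + 0.5625 + 1.1364 + 2.8929 + 0.1500
Sum = 10.662
df = 5. Since 10.662 > 9.236, we reject H₀.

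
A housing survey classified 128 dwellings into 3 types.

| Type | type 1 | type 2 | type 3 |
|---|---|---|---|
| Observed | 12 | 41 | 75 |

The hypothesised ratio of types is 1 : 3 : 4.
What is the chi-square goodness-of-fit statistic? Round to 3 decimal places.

Ratio total = 8. Expected counts: 128×1/8 = 16, 128×3/8 = 48, 128×4/8 = 64.
cat         O        E   (O−E)²/E
type 1     12       16     1.0000
type 2     41       48     1.0208
type 3     75       64     1.8906
Sum = 3.911

3.911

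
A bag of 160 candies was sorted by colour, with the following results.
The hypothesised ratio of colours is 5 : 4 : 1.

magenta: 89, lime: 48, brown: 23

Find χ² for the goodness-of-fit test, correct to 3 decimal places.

8.075

Ratio total = 10. Expected counts: 160×5/10 = 80, 160×4/10 = 64, 160×1/10 = 16.
magenta: (89 − 80)²/80 = 81/80 = 1.0125
lime: (48 − 64)²/64 = 256/64 = 4.0000
brown: (23 − 16)²/16 = 49/16 = 3.0625
Sum = 8.075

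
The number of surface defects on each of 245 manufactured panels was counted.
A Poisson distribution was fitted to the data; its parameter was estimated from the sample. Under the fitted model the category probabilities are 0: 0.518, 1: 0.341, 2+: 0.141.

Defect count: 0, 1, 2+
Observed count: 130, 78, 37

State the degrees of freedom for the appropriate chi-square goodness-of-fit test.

There are k = 3 categories and 1 parameter estimated from the data, so df = 3 − 1 − 1 = 1.

1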